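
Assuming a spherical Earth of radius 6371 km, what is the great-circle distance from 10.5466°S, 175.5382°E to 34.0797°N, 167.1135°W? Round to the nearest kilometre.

5290 km

Δλ = -167.1135 − 175.5382 = -342.6517°; wrapped into (−180°, 180°]: 17.3483°.
Δφ = 34.0797 − -10.5466 = 44.6263°.
a = sin²(Δφ/2) + cos φ₁ · cos φ₂ · sin²(Δλ/2) = 0.162669.
c = 2·atan2(√a, √(1−a)) = 0.83029 rad → d = 6371·c ≈ 5289.77 km.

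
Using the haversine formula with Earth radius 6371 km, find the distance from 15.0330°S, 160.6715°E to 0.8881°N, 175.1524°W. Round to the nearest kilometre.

Δλ = -175.1524 − 160.6715 = -335.8239°; wrapped into (−180°, 180°]: 24.1761°.
Δφ = 0.8881 − -15.0330 = 15.9211°.
a = sin²(Δφ/2) + cos φ₁ · cos φ₂ · sin²(Δλ/2) = 0.061528.
c = 2·atan2(√a, √(1−a)) = 0.50133 rad → d = 6371·c ≈ 3193.99 km.

3194 km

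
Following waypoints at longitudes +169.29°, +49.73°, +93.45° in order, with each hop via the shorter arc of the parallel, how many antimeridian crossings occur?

0

Leg 1: +169.29° → +49.73°, shortest Δλ = -119.56° (west) — does not cross 180°.
Leg 2: +49.73° → +93.45°, shortest Δλ = 43.72° (east) — does not cross 180°.
Total crossings: 0.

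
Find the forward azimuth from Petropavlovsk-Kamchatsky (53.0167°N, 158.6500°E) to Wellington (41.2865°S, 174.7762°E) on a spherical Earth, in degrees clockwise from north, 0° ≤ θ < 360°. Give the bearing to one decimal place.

167.9°

Δλ = 174.7762 − 158.6500 = 16.1262°.
θ = atan2( sin Δλ · cos φ₂ , cos φ₁ · sin φ₂ − sin φ₁ · cos φ₂ · cos Δλ )
  = atan2(0.20871, -0.97356) = 167.900° → normalised to [0°, 360°): 167.900°.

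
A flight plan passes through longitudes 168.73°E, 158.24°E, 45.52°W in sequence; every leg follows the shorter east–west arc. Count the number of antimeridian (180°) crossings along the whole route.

Leg 1: +168.73° → +158.24°, shortest Δλ = -10.49° (west) — does not cross 180°.
Leg 2: +158.24° → -45.52°, shortest Δλ = 156.24° (east) — crosses 180°.
Total crossings: 1.

1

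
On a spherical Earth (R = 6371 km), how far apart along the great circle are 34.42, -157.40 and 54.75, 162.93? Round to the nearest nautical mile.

Δλ = 162.93 − -157.40 = 320.33°; wrapped into (−180°, 180°]: -39.67°.
Δφ = 54.75 − 34.42 = 20.33°.
a = sin²(Δφ/2) + cos φ₁ · cos φ₂ · sin²(Δλ/2) = 0.085961.
c = 2·atan2(√a, √(1−a)) = 0.59513 rad → d = 6371·c ≈ 3791.54 km ≈ 2047.27 nmi.

2047 nmi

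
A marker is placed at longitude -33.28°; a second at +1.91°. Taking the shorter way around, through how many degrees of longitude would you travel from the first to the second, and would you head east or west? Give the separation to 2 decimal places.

Raw difference: 1.91 − -33.28 = 35.19°.
Normalise into (−180°, 180°]: 35.19° stays 35.19°.
Positive ⇒ the second point lies to the east; separation 35.19°.

35.19° east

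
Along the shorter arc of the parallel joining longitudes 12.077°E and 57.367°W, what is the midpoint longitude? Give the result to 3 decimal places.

22.645°W

Signed shortest Δλ from +12.077° to -57.367° is -69.444°.
Midpoint longitude = +12.077° + (-69.444°)/2 = +12.077° − 34.722° = -22.645°.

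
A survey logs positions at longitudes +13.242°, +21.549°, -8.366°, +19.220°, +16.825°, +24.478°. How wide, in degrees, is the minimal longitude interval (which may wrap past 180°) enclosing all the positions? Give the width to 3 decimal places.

Sort the longitudes: -8.366°, +13.242°, +16.825°, +19.220°, +21.549°, +24.478°.
Eastward gaps between consecutive values (wrapping around): 21.608°, 3.583°, 2.395°, 2.329°, 2.929°, 327.156°.
Largest gap = 327.156° ⇒ minimal covering band is its complement: 360° − 327.156° = 32.844°.
Band runs from -8.366° eastward to +24.478°.

32.844°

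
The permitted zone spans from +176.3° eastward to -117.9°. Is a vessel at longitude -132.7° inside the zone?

Yes

Band width going east from +176.3° to -117.9°: ((-117.9 − 176.3) mod 360) = 65.8°.
Offset of -132.7° east of the west edge: ((-132.7 − 176.3) mod 360) = 51.0°.
51.0° ≤ 65.8° ⇒ inside.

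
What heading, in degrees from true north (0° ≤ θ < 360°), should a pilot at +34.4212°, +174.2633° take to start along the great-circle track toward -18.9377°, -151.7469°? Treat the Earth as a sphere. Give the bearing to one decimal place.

143.4°

Δλ = -151.7469 − 174.2633 = -326.0102°; wrapped into (−180°, 180°]: 33.9898°.
θ = atan2( sin Δλ · cos φ₂ , cos φ₁ · sin φ₂ − sin φ₁ · cos φ₂ · cos Δλ )
  = atan2(0.52879, -0.71103) = 143.362° → normalised to [0°, 360°): 143.362°.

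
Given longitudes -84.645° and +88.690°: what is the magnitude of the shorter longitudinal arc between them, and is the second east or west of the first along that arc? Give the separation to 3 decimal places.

Raw difference: 88.690 − -84.645 = 173.335°.
Normalise into (−180°, 180°]: 173.335° stays 173.335°.
Positive ⇒ the second point lies to the east; separation 173.335°.

173.335° east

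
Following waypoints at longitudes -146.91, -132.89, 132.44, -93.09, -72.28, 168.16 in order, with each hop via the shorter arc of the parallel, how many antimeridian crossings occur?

Leg 1: -146.91° → -132.89°, shortest Δλ = 14.02° (east) — does not cross 180°.
Leg 2: -132.89° → +132.44°, shortest Δλ = -94.67° (west) — crosses 180°.
Leg 3: +132.44° → -93.09°, shortest Δλ = 134.47° (east) — crosses 180°.
Leg 4: -93.09° → -72.28°, shortest Δλ = 20.81° (east) — does not cross 180°.
Leg 5: -72.28° → +168.16°, shortest Δλ = -119.56° (west) — crosses 180°.
Total crossings: 3.

3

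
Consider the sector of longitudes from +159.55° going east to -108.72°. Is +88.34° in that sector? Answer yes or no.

Band width going east from +159.55° to -108.72°: ((-108.72 − 159.55) mod 360) = 91.73°.
Offset of +88.34° east of the west edge: ((88.34 − 159.55) mod 360) = 288.79°.
288.79° > 91.73° ⇒ outside.

No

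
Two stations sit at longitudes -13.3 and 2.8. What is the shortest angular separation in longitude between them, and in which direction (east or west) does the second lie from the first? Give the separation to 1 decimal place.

16.1° east

Raw difference: 2.8 − -13.3 = 16.1°.
Normalise into (−180°, 180°]: 16.1° stays 16.1°.
Positive ⇒ the second point lies to the east; separation 16.1°.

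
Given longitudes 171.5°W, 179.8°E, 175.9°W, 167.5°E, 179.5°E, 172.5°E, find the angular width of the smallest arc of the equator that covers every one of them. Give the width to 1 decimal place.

Sort the longitudes: -175.9°, -171.5°, +167.5°, +172.5°, +179.5°, +179.8°.
Eastward gaps between consecutive values (wrapping around): 4.4°, 339.0°, 5.0°, 7.0°, 0.3°, 4.3°.
Largest gap = 339.0° ⇒ minimal covering band is its complement: 360° − 339.0° = 21.0°.
Band runs from +167.5° eastward to -171.5°, crossing the antimeridian.

21.0°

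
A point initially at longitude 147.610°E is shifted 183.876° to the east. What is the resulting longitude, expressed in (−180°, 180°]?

28.514°W

Start at +147.610°; shift +183.876° → +331.486°.
+331.486° lies outside (−180°, 180°]; subtract 360° → -28.514°.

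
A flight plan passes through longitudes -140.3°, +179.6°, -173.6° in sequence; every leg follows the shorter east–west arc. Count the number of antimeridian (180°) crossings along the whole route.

Leg 1: -140.3° → +179.6°, shortest Δλ = -40.1° (west) — crosses 180°.
Leg 2: +179.6° → -173.6°, shortest Δλ = 6.8° (east) — crosses 180°.
Total crossings: 2.

2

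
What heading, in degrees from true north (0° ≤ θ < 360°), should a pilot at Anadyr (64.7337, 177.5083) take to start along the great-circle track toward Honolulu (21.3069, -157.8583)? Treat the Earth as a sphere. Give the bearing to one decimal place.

Δλ = -157.8583 − 177.5083 = -335.3666°; wrapped into (−180°, 180°]: 24.6334°.
θ = atan2( sin Δλ · cos φ₂ , cos φ₁ · sin φ₂ − sin φ₁ · cos φ₂ · cos Δλ )
  = atan2(0.38832, -0.61075) = 147.552° → normalised to [0°, 360°): 147.552°.

147.6°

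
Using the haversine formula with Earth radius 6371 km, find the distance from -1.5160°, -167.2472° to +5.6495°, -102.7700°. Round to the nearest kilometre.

Δλ = -102.7700 − -167.2472 = 64.4772°.
Δφ = 5.6495 − -1.5160 = 7.1655°.
a = sin²(Δφ/2) + cos φ₁ · cos φ₂ · sin²(Δλ/2) = 0.286989.
c = 2·atan2(√a, √(1−a)) = 1.13070 rad → d = 6371·c ≈ 7203.72 km.

7204 km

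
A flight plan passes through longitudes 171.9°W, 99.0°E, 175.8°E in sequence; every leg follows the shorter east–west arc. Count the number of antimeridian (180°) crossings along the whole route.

1

Leg 1: -171.9° → +99.0°, shortest Δλ = -89.1° (west) — crosses 180°.
Leg 2: +99.0° → +175.8°, shortest Δλ = 76.8° (east) — does not cross 180°.
Total crossings: 1.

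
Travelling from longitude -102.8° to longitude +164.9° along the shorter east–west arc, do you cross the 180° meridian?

Yes

Naïve |164.9 − -102.8| = 267.7° > 180°, so the shorter arc goes the other way round — across 180°.
Signed shortest Δλ = ((164.9 − -102.8 + 180) mod 360) − 180 = -92.3°.
Going west by 92.3° from -102.8° passes through 180° before reaching +164.9°.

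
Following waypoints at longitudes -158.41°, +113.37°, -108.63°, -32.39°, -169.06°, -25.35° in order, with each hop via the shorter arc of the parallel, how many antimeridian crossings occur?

2

Leg 1: -158.41° → +113.37°, shortest Δλ = -88.22° (west) — crosses 180°.
Leg 2: +113.37° → -108.63°, shortest Δλ = 138.0° (east) — crosses 180°.
Leg 3: -108.63° → -32.39°, shortest Δλ = 76.24° (east) — does not cross 180°.
Leg 4: -32.39° → -169.06°, shortest Δλ = -136.67° (west) — does not cross 180°.
Leg 5: -169.06° → -25.35°, shortest Δλ = 143.71° (east) — does not cross 180°.
Total crossings: 2.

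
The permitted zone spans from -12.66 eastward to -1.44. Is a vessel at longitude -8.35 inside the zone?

Yes

Band width going east from -12.66° to -1.44°: ((-1.44 − -12.66) mod 360) = 11.22°.
Offset of -8.35° east of the west edge: ((-8.35 − -12.66) mod 360) = 4.31°.
4.31° ≤ 11.22° ⇒ inside.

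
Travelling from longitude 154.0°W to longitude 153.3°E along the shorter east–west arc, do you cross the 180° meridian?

Naïve |153.3 − -154.0| = 307.3° > 180°, so the shorter arc goes the other way round — across 180°.
Signed shortest Δλ = ((153.3 − -154.0 + 180) mod 360) − 180 = -52.7°.
Going west by 52.7° from -154.0° passes through 180° before reaching +153.3°.

Yes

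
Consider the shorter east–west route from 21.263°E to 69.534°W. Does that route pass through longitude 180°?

No

Signed shortest Δλ = ((-69.534 − 21.263 + 180) mod 360) − 180 = -90.797°.
Going west by 90.797° from +21.263° reaches -69.534° without touching 180°.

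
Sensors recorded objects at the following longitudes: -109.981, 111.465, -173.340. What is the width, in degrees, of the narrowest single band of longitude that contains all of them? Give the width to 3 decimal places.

Sort the longitudes: -173.340°, -109.981°, +111.465°.
Eastward gaps between consecutive values (wrapping around): 63.359°, 221.446°, 75.195°.
Largest gap = 221.446° ⇒ minimal covering band is its complement: 360° − 221.446° = 138.554°.
Band runs from +111.465° eastward to -109.981°, crossing the antimeridian.

138.554°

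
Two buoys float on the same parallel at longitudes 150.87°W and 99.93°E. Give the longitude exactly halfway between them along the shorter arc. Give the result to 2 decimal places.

Signed shortest Δλ from -150.87° to +99.93° is -109.20°.
Midpoint longitude = -150.87° + (-109.20°)/2 = -150.87° − 54.60° = -205.47°.
Normalise into (−180°, 180°]: +154.53°.
(The naïve average (-150.87 + +99.93)/2 = -25.47° is on the wrong side of the globe.)

154.53°E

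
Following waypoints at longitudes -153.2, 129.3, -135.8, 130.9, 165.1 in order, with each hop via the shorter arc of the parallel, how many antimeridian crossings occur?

Leg 1: -153.2° → +129.3°, shortest Δλ = -77.5° (west) — crosses 180°.
Leg 2: +129.3° → -135.8°, shortest Δλ = 94.9° (east) — crosses 180°.
Leg 3: -135.8° → +130.9°, shortest Δλ = -93.3° (west) — crosses 180°.
Leg 4: +130.9° → +165.1°, shortest Δλ = 34.2° (east) — does not cross 180°.
Total crossings: 3.

3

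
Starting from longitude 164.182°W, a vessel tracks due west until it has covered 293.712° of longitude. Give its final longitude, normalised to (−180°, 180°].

Start at -164.182°; shift −293.712° → -457.894°.
-457.894° lies outside (−180°, 180°]; add 360° → -97.894°.

97.894°W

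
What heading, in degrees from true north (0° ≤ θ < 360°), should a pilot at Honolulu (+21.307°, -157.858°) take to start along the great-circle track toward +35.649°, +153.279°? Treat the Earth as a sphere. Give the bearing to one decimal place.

299.7°

Δλ = 153.279 − -157.858 = 311.137°; wrapped into (−180°, 180°]: -48.863°.
θ = atan2( sin Δλ · cos φ₂ , cos φ₁ · sin φ₂ − sin φ₁ · cos φ₂ · cos Δλ )
  = atan2(-0.61200, 0.34873) = -60.325° → normalised to [0°, 360°): 299.675°.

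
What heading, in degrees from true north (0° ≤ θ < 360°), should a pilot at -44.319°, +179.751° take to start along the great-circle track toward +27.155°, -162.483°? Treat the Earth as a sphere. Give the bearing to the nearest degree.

16°

Δλ = -162.483 − 179.751 = -342.234°; wrapped into (−180°, 180°]: 17.766°.
θ = atan2( sin Δλ · cos φ₂ , cos φ₁ · sin φ₂ − sin φ₁ · cos φ₂ · cos Δλ )
  = atan2(0.27150, 0.91853) = 16.466° → normalised to [0°, 360°): 16.466°.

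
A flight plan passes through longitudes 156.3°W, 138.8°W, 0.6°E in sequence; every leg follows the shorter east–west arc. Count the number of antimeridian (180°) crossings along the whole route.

Leg 1: -156.3° → -138.8°, shortest Δλ = 17.5° (east) — does not cross 180°.
Leg 2: -138.8° → +0.6°, shortest Δλ = 139.4° (east) — does not cross 180°.
Total crossings: 0.

0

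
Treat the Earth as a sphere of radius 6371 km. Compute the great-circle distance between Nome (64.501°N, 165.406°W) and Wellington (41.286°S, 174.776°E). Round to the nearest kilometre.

Δλ = 174.776 − -165.406 = 340.182°; wrapped into (−180°, 180°]: -19.818°.
Δφ = -41.286 − 64.501 = -105.787°.
a = sin²(Δφ/2) + cos φ₁ · cos φ₂ · sin²(Δλ/2) = 0.645610.
c = 2·atan2(√a, √(1−a)) = 1.86630 rad → d = 6371·c ≈ 11890.19 km.

11890 km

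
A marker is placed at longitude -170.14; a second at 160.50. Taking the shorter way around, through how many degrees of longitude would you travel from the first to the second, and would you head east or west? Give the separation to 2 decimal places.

Raw difference: 160.50 − -170.14 = 330.64°.
Normalise into (−180°, 180°]: 330.64° − 360° = -29.36°.
Negative ⇒ the second point lies to the west; separation 29.36°.

29.36° west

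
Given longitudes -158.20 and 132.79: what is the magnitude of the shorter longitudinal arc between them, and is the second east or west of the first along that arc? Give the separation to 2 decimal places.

Raw difference: 132.79 − -158.20 = 290.99°.
Normalise into (−180°, 180°]: 290.99° − 360° = -69.01°.
Negative ⇒ the second point lies to the west; separation 69.01°.

69.01° west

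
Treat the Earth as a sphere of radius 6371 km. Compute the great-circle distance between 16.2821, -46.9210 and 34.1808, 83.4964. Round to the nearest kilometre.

Δλ = 83.4964 − -46.9210 = 130.4174°.
Δφ = 34.1808 − 16.2821 = 17.8987°.
a = sin²(Δφ/2) + cos φ₁ · cos φ₂ · sin²(Δλ/2) = 0.678669.
c = 2·atan2(√a, √(1−a)) = 1.93621 rad → d = 6371·c ≈ 12335.60 km.

12336 km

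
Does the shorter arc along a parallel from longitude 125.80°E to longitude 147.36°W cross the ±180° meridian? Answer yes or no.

Naïve |-147.36 − 125.80| = 273.16° > 180°, so the shorter arc goes the other way round — across 180°.
Signed shortest Δλ = ((-147.36 − 125.80 + 180) mod 360) − 180 = 86.84°.
Going east by 86.84° from +125.80° passes through 180° before reaching -147.36°.

Yes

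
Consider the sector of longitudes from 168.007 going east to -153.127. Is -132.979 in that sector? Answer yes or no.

Band width going east from +168.007° to -153.127°: ((-153.127 − 168.007) mod 360) = 38.866°.
Offset of -132.979° east of the west edge: ((-132.979 − 168.007) mod 360) = 59.014°.
59.014° > 38.866° ⇒ outside.

No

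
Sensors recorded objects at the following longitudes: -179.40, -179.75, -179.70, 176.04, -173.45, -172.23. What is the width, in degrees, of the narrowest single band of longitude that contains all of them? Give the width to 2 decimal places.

11.73°

Sort the longitudes: -179.75°, -179.70°, -179.40°, -173.45°, -172.23°, +176.04°.
Eastward gaps between consecutive values (wrapping around): 0.05°, 0.30°, 5.95°, 1.22°, 348.27°, 4.21°.
Largest gap = 348.27° ⇒ minimal covering band is its complement: 360° − 348.27° = 11.73°.
Band runs from +176.04° eastward to -172.23°, crossing the antimeridian.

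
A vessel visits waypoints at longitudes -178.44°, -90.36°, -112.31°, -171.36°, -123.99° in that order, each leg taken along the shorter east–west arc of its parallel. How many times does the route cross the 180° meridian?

0

Leg 1: -178.44° → -90.36°, shortest Δλ = 88.08° (east) — does not cross 180°.
Leg 2: -90.36° → -112.31°, shortest Δλ = -21.95° (west) — does not cross 180°.
Leg 3: -112.31° → -171.36°, shortest Δλ = -59.05° (west) — does not cross 180°.
Leg 4: -171.36° → -123.99°, shortest Δλ = 47.37° (east) — does not cross 180°.
Total crossings: 0.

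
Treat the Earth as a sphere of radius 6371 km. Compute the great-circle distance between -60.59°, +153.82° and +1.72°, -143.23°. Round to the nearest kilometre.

8744 km

Δλ = -143.23 − 153.82 = -297.05°; wrapped into (−180°, 180°]: 62.95°.
Δφ = 1.72 − -60.59 = 62.31°.
a = sin²(Δφ/2) + cos φ₁ · cos φ₂ · sin²(Δλ/2) = 0.401466.
c = 2·atan2(√a, √(1−a)) = 1.37243 rad → d = 6371·c ≈ 8743.75 km.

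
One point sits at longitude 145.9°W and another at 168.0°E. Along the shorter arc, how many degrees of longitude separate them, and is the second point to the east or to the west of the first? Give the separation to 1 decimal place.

46.1° west

Raw difference: 168.0 − -145.9 = 313.9°.
Normalise into (−180°, 180°]: 313.9° − 360° = -46.1°.
Negative ⇒ the second point lies to the west; separation 46.1°.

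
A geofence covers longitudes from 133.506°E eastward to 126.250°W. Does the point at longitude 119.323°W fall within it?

No

Band width going east from +133.506° to -126.250°: ((-126.250 − 133.506) mod 360) = 100.244°.
Offset of -119.323° east of the west edge: ((-119.323 − 133.506) mod 360) = 107.171°.
107.171° > 100.244° ⇒ outside.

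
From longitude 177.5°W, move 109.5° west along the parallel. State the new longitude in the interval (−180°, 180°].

73.0°E

Start at -177.5°; shift −109.5° → -287.0°.
-287.0° lies outside (−180°, 180°]; add 360° → +73.0°.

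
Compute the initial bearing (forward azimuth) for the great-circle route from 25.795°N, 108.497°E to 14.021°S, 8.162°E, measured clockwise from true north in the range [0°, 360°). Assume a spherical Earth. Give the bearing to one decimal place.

Δλ = 8.162 − 108.497 = -100.335°.
θ = atan2( sin Δλ · cos φ₂ , cos φ₁ · sin φ₂ − sin φ₁ · cos φ₂ · cos Δλ )
  = atan2(-0.95447, -0.14239) = -98.485° → normalised to [0°, 360°): 261.515°.

261.5°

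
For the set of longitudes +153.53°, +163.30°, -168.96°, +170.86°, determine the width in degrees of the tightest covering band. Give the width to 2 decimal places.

Sort the longitudes: -168.96°, +153.53°, +163.30°, +170.86°.
Eastward gaps between consecutive values (wrapping around): 322.49°, 9.77°, 7.56°, 20.18°.
Largest gap = 322.49° ⇒ minimal covering band is its complement: 360° − 322.49° = 37.51°.
Band runs from +153.53° eastward to -168.96°, crossing the antimeridian.

37.51°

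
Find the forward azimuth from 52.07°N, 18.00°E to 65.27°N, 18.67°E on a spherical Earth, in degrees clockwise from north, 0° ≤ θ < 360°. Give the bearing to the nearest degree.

1°

Δλ = 18.67 − 18.00 = 0.67°.
θ = atan2( sin Δλ · cos φ₂ , cos φ₁ · sin φ₂ − sin φ₁ · cos φ₂ · cos Δλ )
  = atan2(0.00489, 0.22837) = 1.227° → normalised to [0°, 360°): 1.227°.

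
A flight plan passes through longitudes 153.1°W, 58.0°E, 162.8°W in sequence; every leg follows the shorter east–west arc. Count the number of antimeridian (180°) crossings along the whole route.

Leg 1: -153.1° → +58.0°, shortest Δλ = -148.9° (west) — crosses 180°.
Leg 2: +58.0° → -162.8°, shortest Δλ = 139.2° (east) — crosses 180°.
Total crossings: 2.

2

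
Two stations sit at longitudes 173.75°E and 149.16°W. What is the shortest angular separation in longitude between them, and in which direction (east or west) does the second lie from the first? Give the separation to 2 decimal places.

Raw difference: -149.16 − 173.75 = -322.91°.
Normalise into (−180°, 180°]: -322.91° + 360° = 37.09°.
Positive ⇒ the second point lies to the east; separation 37.09°.

37.09° east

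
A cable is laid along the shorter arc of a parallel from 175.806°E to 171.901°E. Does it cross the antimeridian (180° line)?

Signed shortest Δλ = ((171.901 − 175.806 + 180) mod 360) − 180 = -3.905°.
Going west by 3.905° from +175.806° reaches +171.901° without touching 180°.

No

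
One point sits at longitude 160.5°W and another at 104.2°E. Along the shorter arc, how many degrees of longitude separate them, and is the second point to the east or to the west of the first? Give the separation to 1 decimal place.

Raw difference: 104.2 − -160.5 = 264.7°.
Normalise into (−180°, 180°]: 264.7° − 360° = -95.3°.
Negative ⇒ the second point lies to the west; separation 95.3°.

95.3° west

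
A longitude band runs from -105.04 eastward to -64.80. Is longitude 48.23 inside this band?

No

Band width going east from -105.04° to -64.80°: ((-64.80 − -105.04) mod 360) = 40.24°.
Offset of +48.23° east of the west edge: ((48.23 − -105.04) mod 360) = 153.27°.
153.27° > 40.24° ⇒ outside.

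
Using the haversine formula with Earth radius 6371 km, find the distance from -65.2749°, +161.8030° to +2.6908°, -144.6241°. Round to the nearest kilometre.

8689 km

Δλ = -144.6241 − 161.8030 = -306.4271°; wrapped into (−180°, 180°]: 53.5729°.
Δφ = 2.6908 − -65.2749 = 67.9657°.
a = sin²(Δφ/2) + cos φ₁ · cos φ₂ · sin²(Δλ/2) = 0.397275.
c = 2·atan2(√a, √(1−a)) = 1.36387 rad → d = 6371·c ≈ 8689.24 km.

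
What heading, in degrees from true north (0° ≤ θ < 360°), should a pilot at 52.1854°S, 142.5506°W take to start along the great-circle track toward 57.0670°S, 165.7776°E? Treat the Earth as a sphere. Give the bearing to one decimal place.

239.8°

Δλ = 165.7776 − -142.5506 = 308.3282°; wrapped into (−180°, 180°]: -51.6718°.
θ = atan2( sin Δλ · cos φ₂ , cos φ₁ · sin φ₂ − sin φ₁ · cos φ₂ · cos Δλ )
  = atan2(-0.42648, -0.24823) = -120.201° → normalised to [0°, 360°): 239.799°.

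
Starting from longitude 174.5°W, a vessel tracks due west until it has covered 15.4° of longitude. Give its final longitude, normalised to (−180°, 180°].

170.1°E

Start at -174.5°; shift −15.4° → -189.9°.
-189.9° lies outside (−180°, 180°]; add 360° → +170.1°.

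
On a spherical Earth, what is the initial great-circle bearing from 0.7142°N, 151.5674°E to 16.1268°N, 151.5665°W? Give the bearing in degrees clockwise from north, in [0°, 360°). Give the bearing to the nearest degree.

Δλ = -151.5665 − 151.5674 = -303.1339°; wrapped into (−180°, 180°]: 56.8661°.
θ = atan2( sin Δλ · cos φ₂ , cos φ₁ · sin φ₂ − sin φ₁ · cos φ₂ · cos Δλ )
  = atan2(0.80444, 0.27120) = 71.370° → normalised to [0°, 360°): 71.370°.

71°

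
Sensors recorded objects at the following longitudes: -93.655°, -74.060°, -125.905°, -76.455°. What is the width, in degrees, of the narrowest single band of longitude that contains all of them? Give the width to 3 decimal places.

Sort the longitudes: -125.905°, -93.655°, -76.455°, -74.060°.
Eastward gaps between consecutive values (wrapping around): 32.250°, 17.200°, 2.395°, 308.155°.
Largest gap = 308.155° ⇒ minimal covering band is its complement: 360° − 308.155° = 51.845°.
Band runs from -125.905° eastward to -74.060°.

51.845°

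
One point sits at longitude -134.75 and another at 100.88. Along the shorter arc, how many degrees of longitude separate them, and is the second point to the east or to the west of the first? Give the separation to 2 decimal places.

124.37° west

Raw difference: 100.88 − -134.75 = 235.63°.
Normalise into (−180°, 180°]: 235.63° − 360° = -124.37°.
Negative ⇒ the second point lies to the west; separation 124.37°.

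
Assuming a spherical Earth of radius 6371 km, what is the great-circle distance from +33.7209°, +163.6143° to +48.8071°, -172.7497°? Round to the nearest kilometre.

Δλ = -172.7497 − 163.6143 = -336.3640°; wrapped into (−180°, 180°]: 23.6360°.
Δφ = 48.8071 − 33.7209 = 15.0862°.
a = sin²(Δφ/2) + cos φ₁ · cos φ₂ · sin²(Δλ/2) = 0.040209.
c = 2·atan2(√a, √(1−a)) = 0.40378 rad → d = 6371·c ≈ 2572.49 km.

2572 km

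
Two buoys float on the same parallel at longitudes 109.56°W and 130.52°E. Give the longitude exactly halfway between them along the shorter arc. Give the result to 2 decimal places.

169.52°W

Signed shortest Δλ from -109.56° to +130.52° is -119.92°.
Midpoint longitude = -109.56° + (-119.92°)/2 = -109.56° − 59.96° = -169.52°.
(The naïve average (-109.56 + +130.52)/2 = 10.48° is on the wrong side of the globe.)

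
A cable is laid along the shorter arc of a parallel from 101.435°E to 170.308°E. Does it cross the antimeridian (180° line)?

Signed shortest Δλ = ((170.308 − 101.435 + 180) mod 360) − 180 = 68.873°.
Going east by 68.873° from +101.435° reaches +170.308° without touching 180°.

No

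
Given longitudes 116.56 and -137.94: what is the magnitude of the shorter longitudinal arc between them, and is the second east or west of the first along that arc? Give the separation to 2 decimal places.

Raw difference: -137.94 − 116.56 = -254.5°.
Normalise into (−180°, 180°]: -254.5° + 360° = 105.5°.
Positive ⇒ the second point lies to the east; separation 105.50°.

105.50° east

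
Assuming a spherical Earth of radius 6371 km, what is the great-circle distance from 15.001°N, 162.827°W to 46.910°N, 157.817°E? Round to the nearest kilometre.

Δλ = 157.817 − -162.827 = 320.644°; wrapped into (−180°, 180°]: -39.356°.
Δφ = 46.910 − 15.001 = 31.909°.
a = sin²(Δφ/2) + cos φ₁ · cos φ₂ · sin²(Δλ/2) = 0.150378.
c = 2·atan2(√a, √(1−a)) = 0.79646 rad → d = 6371·c ≈ 5074.22 km.

5074 km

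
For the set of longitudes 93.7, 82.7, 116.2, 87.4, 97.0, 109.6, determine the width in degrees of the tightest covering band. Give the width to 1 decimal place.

33.5°

Sort the longitudes: +82.7°, +87.4°, +93.7°, +97.0°, +109.6°, +116.2°.
Eastward gaps between consecutive values (wrapping around): 4.7°, 6.3°, 3.3°, 12.6°, 6.6°, 326.5°.
Largest gap = 326.5° ⇒ minimal covering band is its complement: 360° − 326.5° = 33.5°.
Band runs from +82.7° eastward to +116.2°.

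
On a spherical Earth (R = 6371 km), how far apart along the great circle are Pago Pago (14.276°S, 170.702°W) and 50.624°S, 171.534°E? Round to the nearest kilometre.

4347 km

Δλ = 171.534 − -170.702 = 342.236°; wrapped into (−180°, 180°]: -17.764°.
Δφ = -50.624 − -14.276 = -36.348°.
a = sin²(Δφ/2) + cos φ₁ · cos φ₂ · sin²(Δλ/2) = 0.111941.
c = 2·atan2(√a, √(1−a)) = 0.68231 rad → d = 6371·c ≈ 4346.99 km.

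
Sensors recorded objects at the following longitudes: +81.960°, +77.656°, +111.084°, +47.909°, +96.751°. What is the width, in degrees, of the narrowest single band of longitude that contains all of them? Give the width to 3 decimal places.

63.175°

Sort the longitudes: +47.909°, +77.656°, +81.960°, +96.751°, +111.084°.
Eastward gaps between consecutive values (wrapping around): 29.747°, 4.304°, 14.791°, 14.333°, 296.825°.
Largest gap = 296.825° ⇒ minimal covering band is its complement: 360° − 296.825° = 63.175°.
Band runs from +47.909° eastward to +111.084°.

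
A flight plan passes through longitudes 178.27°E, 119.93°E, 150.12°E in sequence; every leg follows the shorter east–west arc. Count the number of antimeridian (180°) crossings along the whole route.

0

Leg 1: +178.27° → +119.93°, shortest Δλ = -58.34° (west) — does not cross 180°.
Leg 2: +119.93° → +150.12°, shortest Δλ = 30.19° (east) — does not cross 180°.
Total crossings: 0.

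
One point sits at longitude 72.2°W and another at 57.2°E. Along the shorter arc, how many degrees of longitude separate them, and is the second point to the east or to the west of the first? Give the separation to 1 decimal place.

129.4° east

Raw difference: 57.2 − -72.2 = 129.4°.
Normalise into (−180°, 180°]: 129.4° stays 129.4°.
Positive ⇒ the second point lies to the east; separation 129.4°.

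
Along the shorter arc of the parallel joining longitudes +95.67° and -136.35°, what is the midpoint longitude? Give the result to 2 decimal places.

+159.66°

Signed shortest Δλ from +95.67° to -136.35° is +127.98°.
Midpoint longitude = +95.67° + (+127.98°)/2 = +95.67° + 63.99° = +159.66°.
(The naïve average (+95.67 + -136.35)/2 = -20.34° is on the wrong side of the globe.)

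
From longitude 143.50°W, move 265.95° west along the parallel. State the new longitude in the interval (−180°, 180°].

Start at -143.50°; shift −265.95° → -409.45°.
-409.45° lies outside (−180°, 180°]; add 360° → -49.45°.

49.45°W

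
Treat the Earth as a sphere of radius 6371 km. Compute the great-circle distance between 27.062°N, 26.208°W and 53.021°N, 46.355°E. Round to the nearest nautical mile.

Δλ = 46.355 − -26.208 = 72.563°.
Δφ = 53.021 − 27.062 = 25.959°.
a = sin²(Δφ/2) + cos φ₁ · cos φ₂ · sin²(Δλ/2) = 0.238021.
c = 2·atan2(√a, √(1−a)) = 1.01930 rad → d = 6371·c ≈ 6493.99 km ≈ 3506.47 nmi.

3506 nmi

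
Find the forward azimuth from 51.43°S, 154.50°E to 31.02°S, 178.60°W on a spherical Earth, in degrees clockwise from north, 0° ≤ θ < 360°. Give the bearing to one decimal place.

Δλ = -178.60 − 154.50 = -333.10°; wrapped into (−180°, 180°]: 26.90°.
θ = atan2( sin Δλ · cos φ₂ , cos φ₁ · sin φ₂ − sin φ₁ · cos φ₂ · cos Δλ )
  = atan2(0.38773, 0.27624) = 54.532° → normalised to [0°, 360°): 54.532°.

54.5°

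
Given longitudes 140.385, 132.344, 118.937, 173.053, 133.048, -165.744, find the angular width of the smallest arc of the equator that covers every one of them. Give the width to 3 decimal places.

75.319°

Sort the longitudes: -165.744°, +118.937°, +132.344°, +133.048°, +140.385°, +173.053°.
Eastward gaps between consecutive values (wrapping around): 284.681°, 13.407°, 0.704°, 7.337°, 32.668°, 21.203°.
Largest gap = 284.681° ⇒ minimal covering band is its complement: 360° − 284.681° = 75.319°.
Band runs from +118.937° eastward to -165.744°, crossing the antimeridian.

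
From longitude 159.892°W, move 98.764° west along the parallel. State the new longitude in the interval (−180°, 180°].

101.344°E

Start at -159.892°; shift −98.764° → -258.656°.
-258.656° lies outside (−180°, 180°]; add 360° → +101.344°.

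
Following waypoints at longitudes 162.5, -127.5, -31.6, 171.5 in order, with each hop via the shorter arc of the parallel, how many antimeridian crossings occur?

Leg 1: +162.5° → -127.5°, shortest Δλ = 70.0° (east) — crosses 180°.
Leg 2: -127.5° → -31.6°, shortest Δλ = 95.9° (east) — does not cross 180°.
Leg 3: -31.6° → +171.5°, shortest Δλ = -156.9° (west) — crosses 180°.
Total crossings: 2.

2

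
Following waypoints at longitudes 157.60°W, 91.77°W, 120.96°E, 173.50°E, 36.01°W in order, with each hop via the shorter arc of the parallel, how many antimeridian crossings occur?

2

Leg 1: -157.60° → -91.77°, shortest Δλ = 65.83° (east) — does not cross 180°.
Leg 2: -91.77° → +120.96°, shortest Δλ = -147.27° (west) — crosses 180°.
Leg 3: +120.96° → +173.50°, shortest Δλ = 52.54° (east) — does not cross 180°.
Leg 4: +173.50° → -36.01°, shortest Δλ = 150.49° (east) — crosses 180°.
Total crossings: 2.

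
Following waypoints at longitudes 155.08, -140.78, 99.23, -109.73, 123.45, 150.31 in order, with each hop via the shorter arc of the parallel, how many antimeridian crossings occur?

Leg 1: +155.08° → -140.78°, shortest Δλ = 64.14° (east) — crosses 180°.
Leg 2: -140.78° → +99.23°, shortest Δλ = -119.99° (west) — crosses 180°.
Leg 3: +99.23° → -109.73°, shortest Δλ = 151.04° (east) — crosses 180°.
Leg 4: -109.73° → +123.45°, shortest Δλ = -126.82° (west) — crosses 180°.
Leg 5: +123.45° → +150.31°, shortest Δλ = 26.86° (east) — does not cross 180°.
Total crossings: 4.

4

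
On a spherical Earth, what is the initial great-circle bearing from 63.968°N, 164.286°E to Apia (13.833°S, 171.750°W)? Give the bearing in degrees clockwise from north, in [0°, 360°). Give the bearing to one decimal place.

156.4°

Δλ = -171.750 − 164.286 = -336.036°; wrapped into (−180°, 180°]: 23.964°.
θ = atan2( sin Δλ · cos φ₂ , cos φ₁ · sin φ₂ − sin φ₁ · cos φ₂ · cos Δλ )
  = atan2(0.39438, -0.90221) = 156.388° → normalised to [0°, 360°): 156.388°.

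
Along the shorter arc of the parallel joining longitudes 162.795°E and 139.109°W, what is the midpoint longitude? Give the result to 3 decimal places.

168.157°W

Signed shortest Δλ from +162.795° to -139.109° is +58.096°.
Midpoint longitude = +162.795° + (+58.096°)/2 = +162.795° + 29.048° = +191.843°.
Normalise into (−180°, 180°]: -168.157°.
(The naïve average (+162.795 + -139.109)/2 = 11.843° is on the wrong side of the globe.)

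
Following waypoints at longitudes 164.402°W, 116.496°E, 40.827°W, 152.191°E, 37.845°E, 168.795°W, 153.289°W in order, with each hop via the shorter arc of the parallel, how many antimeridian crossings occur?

Leg 1: -164.402° → +116.496°, shortest Δλ = -79.102° (west) — crosses 180°.
Leg 2: +116.496° → -40.827°, shortest Δλ = -157.323° (west) — does not cross 180°.
Leg 3: -40.827° → +152.191°, shortest Δλ = -166.982° (west) — crosses 180°.
Leg 4: +152.191° → +37.845°, shortest Δλ = -114.346° (west) — does not cross 180°.
Leg 5: +37.845° → -168.795°, shortest Δλ = 153.36° (east) — crosses 180°.
Leg 6: -168.795° → -153.289°, shortest Δλ = 15.506° (east) — does not cross 180°.
Total crossings: 3.

3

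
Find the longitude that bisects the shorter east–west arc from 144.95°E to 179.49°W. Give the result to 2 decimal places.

Signed shortest Δλ from +144.95° to -179.49° is +35.56°.
Midpoint longitude = +144.95° + (+35.56°)/2 = +144.95° + 17.78° = +162.73°.
(The naïve average (+144.95 + -179.49)/2 = -17.27° is on the wrong side of the globe.)

162.73°E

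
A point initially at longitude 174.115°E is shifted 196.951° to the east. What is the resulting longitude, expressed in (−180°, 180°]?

11.066°E

Start at +174.115°; shift +196.951° → +371.066°.
+371.066° lies outside (−180°, 180°]; subtract 360° → +11.066°.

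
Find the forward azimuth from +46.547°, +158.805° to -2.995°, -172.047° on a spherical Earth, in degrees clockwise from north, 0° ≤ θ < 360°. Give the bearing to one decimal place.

144.0°

Δλ = -172.047 − 158.805 = -330.852°; wrapped into (−180°, 180°]: 29.148°.
θ = atan2( sin Δλ · cos φ₂ , cos φ₁ · sin φ₂ − sin φ₁ · cos φ₂ · cos Δλ )
  = atan2(0.48640, -0.66908) = 143.984° → normalised to [0°, 360°): 143.984°.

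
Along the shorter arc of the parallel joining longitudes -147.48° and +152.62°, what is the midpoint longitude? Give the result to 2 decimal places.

-177.43°

Signed shortest Δλ from -147.48° to +152.62° is -59.90°.
Midpoint longitude = -147.48° + (-59.90°)/2 = -147.48° − 29.95° = -177.43°.
(The naïve average (-147.48 + +152.62)/2 = 2.57° is on the wrong side of the globe.)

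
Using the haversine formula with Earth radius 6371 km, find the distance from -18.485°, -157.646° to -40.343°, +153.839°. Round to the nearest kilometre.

5208 km

Δλ = 153.839 − -157.646 = 311.485°; wrapped into (−180°, 180°]: -48.515°.
Δφ = -40.343 − -18.485 = -21.858°.
a = sin²(Δφ/2) + cos φ₁ · cos φ₂ · sin²(Δλ/2) = 0.157955.
c = 2·atan2(√a, √(1−a)) = 0.81744 rad → d = 6371·c ≈ 5207.92 km.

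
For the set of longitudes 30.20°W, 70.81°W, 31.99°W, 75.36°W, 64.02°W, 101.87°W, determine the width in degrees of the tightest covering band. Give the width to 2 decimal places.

71.67°

Sort the longitudes: -101.87°, -75.36°, -70.81°, -64.02°, -31.99°, -30.20°.
Eastward gaps between consecutive values (wrapping around): 26.51°, 4.55°, 6.79°, 32.03°, 1.79°, 288.33°.
Largest gap = 288.33° ⇒ minimal covering band is its complement: 360° − 288.33° = 71.67°.
Band runs from -101.87° eastward to -30.20°.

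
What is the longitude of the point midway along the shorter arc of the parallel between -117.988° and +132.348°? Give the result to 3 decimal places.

Signed shortest Δλ from -117.988° to +132.348° is -109.664°.
Midpoint longitude = -117.988° + (-109.664°)/2 = -117.988° − 54.832° = -172.820°.
(The naïve average (-117.988 + +132.348)/2 = 7.18° is on the wrong side of the globe.)

-172.820°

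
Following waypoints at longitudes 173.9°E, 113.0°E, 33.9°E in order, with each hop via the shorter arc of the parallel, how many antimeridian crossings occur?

0

Leg 1: +173.9° → +113.0°, shortest Δλ = -60.9° (west) — does not cross 180°.
Leg 2: +113.0° → +33.9°, shortest Δλ = -79.1° (west) — does not cross 180°.
Total crossings: 0.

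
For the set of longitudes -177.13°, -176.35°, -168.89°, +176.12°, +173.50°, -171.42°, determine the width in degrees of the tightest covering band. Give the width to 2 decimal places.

Sort the longitudes: -177.13°, -176.35°, -171.42°, -168.89°, +173.50°, +176.12°.
Eastward gaps between consecutive values (wrapping around): 0.78°, 4.93°, 2.53°, 342.39°, 2.62°, 6.75°.
Largest gap = 342.39° ⇒ minimal covering band is its complement: 360° − 342.39° = 17.61°.
Band runs from +173.50° eastward to -168.89°, crossing the antimeridian.

17.61°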